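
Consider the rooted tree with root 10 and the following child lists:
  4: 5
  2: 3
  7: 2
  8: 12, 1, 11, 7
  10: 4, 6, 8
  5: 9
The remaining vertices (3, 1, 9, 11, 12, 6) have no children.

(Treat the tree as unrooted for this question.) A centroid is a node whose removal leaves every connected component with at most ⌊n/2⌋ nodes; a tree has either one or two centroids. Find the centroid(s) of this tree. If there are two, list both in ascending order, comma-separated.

8

If 8 is removed the pieces have sizes 5, 3, 1, 1, 1, all ≤ ⌊12/2⌋ = 6.
No neighbour of 8 does as well, so 8 is the unique centroid.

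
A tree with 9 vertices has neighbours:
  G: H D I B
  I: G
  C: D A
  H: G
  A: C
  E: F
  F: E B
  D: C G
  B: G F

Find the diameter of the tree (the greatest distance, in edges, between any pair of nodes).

6

A longest path is E–F–B–G–D–C–A, with 6 edges.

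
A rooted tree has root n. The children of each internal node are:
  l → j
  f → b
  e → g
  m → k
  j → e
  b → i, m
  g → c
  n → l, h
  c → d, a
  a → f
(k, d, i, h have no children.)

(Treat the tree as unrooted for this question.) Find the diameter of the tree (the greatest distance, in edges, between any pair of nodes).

11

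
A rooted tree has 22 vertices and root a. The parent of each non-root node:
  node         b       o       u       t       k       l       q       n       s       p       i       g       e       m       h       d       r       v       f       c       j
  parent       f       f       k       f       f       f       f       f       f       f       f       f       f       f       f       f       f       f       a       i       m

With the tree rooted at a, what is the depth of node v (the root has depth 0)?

Path from a to v: a–f–v, which has 2 edges.

2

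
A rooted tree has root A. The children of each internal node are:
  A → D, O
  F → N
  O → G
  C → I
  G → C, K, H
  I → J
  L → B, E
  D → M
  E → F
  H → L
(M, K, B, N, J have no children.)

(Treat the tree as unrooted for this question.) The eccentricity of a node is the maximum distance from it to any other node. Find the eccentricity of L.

6

Distances from L peak at 6, attained at M.
L-H-G-O-A-D-M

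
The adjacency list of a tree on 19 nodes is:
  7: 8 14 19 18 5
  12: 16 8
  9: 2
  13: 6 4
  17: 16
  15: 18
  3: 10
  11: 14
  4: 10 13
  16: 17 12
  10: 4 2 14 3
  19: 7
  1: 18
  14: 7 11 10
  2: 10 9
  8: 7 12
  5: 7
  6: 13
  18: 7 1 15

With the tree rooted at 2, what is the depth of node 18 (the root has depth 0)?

Path from 2 to 18: 2–10–14–7–18, which has 4 edges.

4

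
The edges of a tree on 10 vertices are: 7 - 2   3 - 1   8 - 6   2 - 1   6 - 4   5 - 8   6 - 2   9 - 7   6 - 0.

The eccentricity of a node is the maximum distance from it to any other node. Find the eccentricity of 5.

5

A farthest node from 5 is 9 (3 also at distance 5).
The path 5 – 8 – 6 – 2 – 7 – 9 has 5 edges.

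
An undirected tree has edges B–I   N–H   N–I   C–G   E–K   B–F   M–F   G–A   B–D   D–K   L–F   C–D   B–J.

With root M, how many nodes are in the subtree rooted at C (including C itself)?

3

The subtree rooted at C contains: C, G, A — 3 nodes.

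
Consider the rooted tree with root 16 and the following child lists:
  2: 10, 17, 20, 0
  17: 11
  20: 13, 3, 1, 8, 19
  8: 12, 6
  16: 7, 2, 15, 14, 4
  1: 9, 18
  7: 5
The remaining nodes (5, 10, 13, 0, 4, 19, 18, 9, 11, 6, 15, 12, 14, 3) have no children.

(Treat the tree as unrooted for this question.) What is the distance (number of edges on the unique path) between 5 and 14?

3

5–7–16–14: 3 edges.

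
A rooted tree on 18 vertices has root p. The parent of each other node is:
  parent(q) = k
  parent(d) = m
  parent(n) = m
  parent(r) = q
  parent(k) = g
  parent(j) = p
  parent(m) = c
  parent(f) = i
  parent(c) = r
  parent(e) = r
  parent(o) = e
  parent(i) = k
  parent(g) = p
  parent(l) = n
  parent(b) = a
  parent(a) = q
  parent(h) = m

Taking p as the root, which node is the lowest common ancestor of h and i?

k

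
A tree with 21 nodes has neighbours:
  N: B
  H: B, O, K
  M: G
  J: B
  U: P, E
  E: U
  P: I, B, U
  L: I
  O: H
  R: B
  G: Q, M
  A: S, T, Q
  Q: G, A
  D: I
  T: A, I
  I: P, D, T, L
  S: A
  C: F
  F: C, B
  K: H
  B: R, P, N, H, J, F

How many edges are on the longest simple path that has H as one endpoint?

8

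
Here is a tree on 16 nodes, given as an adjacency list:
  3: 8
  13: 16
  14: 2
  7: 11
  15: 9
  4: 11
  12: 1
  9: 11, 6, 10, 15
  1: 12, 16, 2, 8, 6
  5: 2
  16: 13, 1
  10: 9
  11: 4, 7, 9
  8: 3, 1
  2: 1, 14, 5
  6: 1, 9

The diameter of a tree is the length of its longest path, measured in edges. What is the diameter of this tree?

6

BFS from 13 reaches 4 last, at distance 6; BFS from 4 confirms no node is farther.
Path: 13 - 16 - 1 - 6 - 9 - 11 - 4.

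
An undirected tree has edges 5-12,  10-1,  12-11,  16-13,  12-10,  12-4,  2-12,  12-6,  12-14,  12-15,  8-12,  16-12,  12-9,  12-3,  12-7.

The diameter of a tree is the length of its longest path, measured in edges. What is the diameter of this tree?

4

Starting from 13, a farthest node is 1 at distance 4.
One longest path: 13 – 16 – 12 – 10 – 1.
So the diameter is 4.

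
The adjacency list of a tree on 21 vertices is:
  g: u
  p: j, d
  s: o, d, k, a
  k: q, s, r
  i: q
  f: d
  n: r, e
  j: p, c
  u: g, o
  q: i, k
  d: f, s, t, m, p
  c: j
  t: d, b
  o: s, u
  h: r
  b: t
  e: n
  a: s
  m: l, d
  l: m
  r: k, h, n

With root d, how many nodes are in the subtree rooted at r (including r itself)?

4

Descendants of r (including itself): r, n, h, e. That's 4.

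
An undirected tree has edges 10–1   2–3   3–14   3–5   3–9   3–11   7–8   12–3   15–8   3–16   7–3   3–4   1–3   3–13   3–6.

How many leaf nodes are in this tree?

12

Degree-1 nodes: 2, 4, 5, 6, 9, 10, 11, 12, 13, 14, 15, 16 — 12 of them.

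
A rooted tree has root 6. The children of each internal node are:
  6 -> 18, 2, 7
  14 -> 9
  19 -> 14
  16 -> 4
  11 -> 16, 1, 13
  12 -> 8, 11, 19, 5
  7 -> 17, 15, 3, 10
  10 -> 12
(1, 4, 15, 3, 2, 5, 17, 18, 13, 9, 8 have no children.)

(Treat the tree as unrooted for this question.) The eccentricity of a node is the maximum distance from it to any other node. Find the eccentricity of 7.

Distances from 7 peak at 5, attained at 9 (4 also at distance 5).
7-10-12-19-14-9

5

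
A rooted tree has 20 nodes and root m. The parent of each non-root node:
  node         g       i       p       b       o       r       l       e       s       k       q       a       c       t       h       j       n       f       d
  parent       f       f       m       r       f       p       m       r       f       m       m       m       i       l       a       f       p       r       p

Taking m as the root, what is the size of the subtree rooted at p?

13

The subtree rooted at p contains: p, r, d, n, b, e, f, g, o, i, j, s, c — 13 nodes.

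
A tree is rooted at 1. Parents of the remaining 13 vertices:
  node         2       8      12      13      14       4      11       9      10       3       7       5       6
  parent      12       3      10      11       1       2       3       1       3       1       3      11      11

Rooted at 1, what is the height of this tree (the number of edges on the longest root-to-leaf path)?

5

The longest root-to-leaf path is 1-3-10-12-2-4 (5 edges).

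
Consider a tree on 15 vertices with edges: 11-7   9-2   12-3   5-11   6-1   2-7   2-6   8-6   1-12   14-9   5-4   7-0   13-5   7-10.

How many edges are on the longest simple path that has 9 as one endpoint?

5

Distances from 9 peak at 5, attained at 4 (3, 13 also at distance 5).
9–2–7–11–5–4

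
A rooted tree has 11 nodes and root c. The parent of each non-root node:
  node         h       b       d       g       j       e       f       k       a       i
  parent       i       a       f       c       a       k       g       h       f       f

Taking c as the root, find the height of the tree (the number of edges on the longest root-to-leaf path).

6

The longest root-to-leaf path is c → g → f → i → h → k → e (6 edges).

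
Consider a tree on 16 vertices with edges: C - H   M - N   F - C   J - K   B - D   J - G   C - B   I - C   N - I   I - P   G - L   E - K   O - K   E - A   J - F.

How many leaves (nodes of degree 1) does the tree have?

7

Exactly 7 nodes have a single neighbour: A, D, H, L, M, O, P.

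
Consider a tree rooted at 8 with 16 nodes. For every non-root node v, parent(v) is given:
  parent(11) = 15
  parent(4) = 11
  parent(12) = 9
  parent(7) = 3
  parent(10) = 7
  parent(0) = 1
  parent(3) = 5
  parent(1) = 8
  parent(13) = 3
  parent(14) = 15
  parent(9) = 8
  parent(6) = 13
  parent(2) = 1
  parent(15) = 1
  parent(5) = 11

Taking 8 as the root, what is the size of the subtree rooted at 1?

The subtree rooted at 1 contains: 1, 15, 2, 0, 11, 14, 4, 5, 3, 7, 13, 10, 6 — 13 nodes.

13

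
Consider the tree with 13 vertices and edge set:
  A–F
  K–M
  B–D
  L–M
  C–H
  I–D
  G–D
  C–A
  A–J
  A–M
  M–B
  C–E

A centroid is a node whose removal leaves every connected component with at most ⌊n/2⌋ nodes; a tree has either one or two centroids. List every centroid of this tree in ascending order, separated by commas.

Delete M: the remaining components have sizes 6, 4, 1, 1. Max 6 ≤ 6, so M is a centroid.
Every other node leaves some component of size > 6, so the centroid is unique.

M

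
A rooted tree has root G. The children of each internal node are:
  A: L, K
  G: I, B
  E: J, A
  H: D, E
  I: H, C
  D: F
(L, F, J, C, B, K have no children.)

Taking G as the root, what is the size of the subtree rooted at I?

I's subtree: {I, H, C, D, E, F, A, J, K, L}, size 10.

10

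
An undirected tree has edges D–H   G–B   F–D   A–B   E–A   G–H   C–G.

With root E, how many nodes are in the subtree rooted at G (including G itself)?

5

The subtree rooted at G contains: G, H, C, D, F — 5 nodes.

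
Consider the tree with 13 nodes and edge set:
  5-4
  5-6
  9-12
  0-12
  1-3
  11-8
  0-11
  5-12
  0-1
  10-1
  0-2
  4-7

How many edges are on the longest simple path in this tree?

6

BFS from 10 reaches 7 last, at distance 6; BFS from 7 confirms no node is farther.
Path: 10 - 1 - 0 - 12 - 5 - 4 - 7.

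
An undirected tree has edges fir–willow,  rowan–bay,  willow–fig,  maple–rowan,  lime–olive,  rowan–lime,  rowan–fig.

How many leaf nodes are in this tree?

The leaves are bay, fir, maple, olive.
That is 4 leaves.

4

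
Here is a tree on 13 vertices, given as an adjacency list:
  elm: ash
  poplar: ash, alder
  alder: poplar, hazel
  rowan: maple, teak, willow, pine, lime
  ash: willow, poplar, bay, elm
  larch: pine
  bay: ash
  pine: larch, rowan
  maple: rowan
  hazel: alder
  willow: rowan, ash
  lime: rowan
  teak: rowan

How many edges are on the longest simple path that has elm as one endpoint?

Distances from elm peak at 5, attained at larch.
elm–ash–willow–rowan–pine–larch

5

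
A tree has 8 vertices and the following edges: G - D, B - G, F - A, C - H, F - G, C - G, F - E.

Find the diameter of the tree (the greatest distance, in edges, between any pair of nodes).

A longest path is H–C–G–F–A, with 4 edges.

4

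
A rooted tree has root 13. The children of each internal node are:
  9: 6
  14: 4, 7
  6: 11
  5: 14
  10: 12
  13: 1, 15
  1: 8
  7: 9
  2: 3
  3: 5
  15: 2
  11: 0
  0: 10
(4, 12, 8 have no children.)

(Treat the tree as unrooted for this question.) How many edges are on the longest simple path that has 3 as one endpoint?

A farthest node from 3 is 12.
The path 3 – 5 – 14 – 7 – 9 – 6 – 11 – 0 – 10 – 12 has 9 edges.

9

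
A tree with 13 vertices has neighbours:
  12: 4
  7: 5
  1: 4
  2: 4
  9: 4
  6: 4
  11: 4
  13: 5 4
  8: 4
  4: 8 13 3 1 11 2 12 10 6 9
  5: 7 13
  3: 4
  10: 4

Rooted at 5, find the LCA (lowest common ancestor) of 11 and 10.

4

Path 11→root: 11 4 13 5; path 10→root: 10 4 13 5.
First common node: 4.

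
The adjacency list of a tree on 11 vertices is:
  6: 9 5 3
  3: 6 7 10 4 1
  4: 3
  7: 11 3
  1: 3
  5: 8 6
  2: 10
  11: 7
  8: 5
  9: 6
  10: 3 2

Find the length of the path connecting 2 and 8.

2–10–3–6–5–8: 5 edges.

5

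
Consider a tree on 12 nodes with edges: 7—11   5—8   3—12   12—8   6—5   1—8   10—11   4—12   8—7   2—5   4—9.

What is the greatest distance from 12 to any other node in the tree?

Distances from 12 peak at 4, attained at 10.
12 – 8 – 7 – 11 – 10

4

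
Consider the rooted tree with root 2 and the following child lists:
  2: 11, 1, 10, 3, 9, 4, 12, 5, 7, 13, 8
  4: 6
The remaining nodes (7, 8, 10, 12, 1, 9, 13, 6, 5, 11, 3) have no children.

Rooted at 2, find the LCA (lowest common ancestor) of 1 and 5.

1's ancestor chain is 1, 2 and 5's is 5, 2; they first meet at 2.

2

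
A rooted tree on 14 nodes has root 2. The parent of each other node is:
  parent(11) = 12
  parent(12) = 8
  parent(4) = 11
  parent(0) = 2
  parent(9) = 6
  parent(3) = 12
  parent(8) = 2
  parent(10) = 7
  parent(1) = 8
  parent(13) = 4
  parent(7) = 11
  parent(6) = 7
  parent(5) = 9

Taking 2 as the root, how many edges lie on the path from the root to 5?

7

2 – 8 – 12 – 11 – 7 – 6 – 9 – 5 — 7 edges.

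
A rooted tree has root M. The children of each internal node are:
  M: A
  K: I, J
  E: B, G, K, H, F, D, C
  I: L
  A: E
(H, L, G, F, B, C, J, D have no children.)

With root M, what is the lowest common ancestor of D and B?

Path D→root: D E A M; path B→root: B E A M.
First common node: E.

E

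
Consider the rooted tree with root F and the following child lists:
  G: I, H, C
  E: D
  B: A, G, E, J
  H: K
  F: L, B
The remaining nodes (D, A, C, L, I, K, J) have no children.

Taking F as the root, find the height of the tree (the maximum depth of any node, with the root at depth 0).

4

K sits deepest: F-B-G-H-K — 4 edges from the root.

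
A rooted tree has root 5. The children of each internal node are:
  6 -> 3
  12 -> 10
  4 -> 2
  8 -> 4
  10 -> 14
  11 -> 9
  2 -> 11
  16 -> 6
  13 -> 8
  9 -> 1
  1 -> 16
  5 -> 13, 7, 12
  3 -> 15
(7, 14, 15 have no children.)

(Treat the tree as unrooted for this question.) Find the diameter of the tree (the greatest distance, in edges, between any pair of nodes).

14

Starting from 14, a farthest node is 15 at distance 14.
One longest path: 14–10–12–5–13–8–4–2–11–9–1–16–6–3–15.
So the diameter is 14.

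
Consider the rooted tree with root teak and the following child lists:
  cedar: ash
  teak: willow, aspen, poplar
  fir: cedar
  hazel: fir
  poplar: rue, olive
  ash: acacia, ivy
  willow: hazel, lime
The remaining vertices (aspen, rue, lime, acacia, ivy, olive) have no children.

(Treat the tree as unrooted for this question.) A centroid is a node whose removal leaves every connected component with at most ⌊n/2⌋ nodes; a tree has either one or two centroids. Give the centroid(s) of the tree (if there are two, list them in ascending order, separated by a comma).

willow

If willow is removed the pieces have sizes 6, 5, 1, all ≤ ⌊13/2⌋ = 6.
Every other node leaves some component of size > 6, so the centroid is unique.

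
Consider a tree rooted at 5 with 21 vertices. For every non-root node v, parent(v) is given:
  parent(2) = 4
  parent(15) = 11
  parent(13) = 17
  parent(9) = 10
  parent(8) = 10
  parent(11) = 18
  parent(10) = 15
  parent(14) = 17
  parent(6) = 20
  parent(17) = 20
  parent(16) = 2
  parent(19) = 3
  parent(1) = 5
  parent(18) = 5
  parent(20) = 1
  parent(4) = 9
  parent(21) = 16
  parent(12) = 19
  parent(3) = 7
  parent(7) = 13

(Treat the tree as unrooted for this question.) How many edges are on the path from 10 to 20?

6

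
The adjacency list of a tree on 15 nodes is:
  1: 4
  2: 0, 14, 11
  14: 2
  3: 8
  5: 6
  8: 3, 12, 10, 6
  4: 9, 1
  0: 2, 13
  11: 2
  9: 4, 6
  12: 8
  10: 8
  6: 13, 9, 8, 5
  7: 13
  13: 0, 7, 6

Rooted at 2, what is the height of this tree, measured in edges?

6

A deepest node is 1, reached by 2–0–13–6–9–4–1.
That path has 6 edges, so the height is 6.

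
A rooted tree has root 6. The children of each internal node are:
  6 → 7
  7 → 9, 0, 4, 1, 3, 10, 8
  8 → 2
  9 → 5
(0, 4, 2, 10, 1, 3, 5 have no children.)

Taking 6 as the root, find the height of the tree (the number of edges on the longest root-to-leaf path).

3

The longest root-to-leaf path is 6 → 7 → 9 → 5 (3 edges).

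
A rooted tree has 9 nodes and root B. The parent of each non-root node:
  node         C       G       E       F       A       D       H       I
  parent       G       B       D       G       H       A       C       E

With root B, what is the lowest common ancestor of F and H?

Path F→root: F G B; path H→root: H C G B.
First common node: G.

G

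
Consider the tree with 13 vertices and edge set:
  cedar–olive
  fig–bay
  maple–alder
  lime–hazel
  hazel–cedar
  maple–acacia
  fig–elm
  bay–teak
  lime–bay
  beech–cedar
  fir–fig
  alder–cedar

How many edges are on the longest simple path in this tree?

8

BFS from acacia reaches elm last, at distance 8; BFS from elm confirms no node is farther.
Path: acacia - maple - alder - cedar - hazel - lime - bay - fig - elm.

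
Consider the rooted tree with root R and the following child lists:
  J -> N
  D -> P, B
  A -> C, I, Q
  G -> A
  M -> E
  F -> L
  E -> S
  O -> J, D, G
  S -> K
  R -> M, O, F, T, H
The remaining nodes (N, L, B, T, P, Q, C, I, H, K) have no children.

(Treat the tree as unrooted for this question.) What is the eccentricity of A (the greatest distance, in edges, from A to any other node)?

7

A farthest node from A is K.
The path A – G – O – R – M – E – S – K has 7 edges.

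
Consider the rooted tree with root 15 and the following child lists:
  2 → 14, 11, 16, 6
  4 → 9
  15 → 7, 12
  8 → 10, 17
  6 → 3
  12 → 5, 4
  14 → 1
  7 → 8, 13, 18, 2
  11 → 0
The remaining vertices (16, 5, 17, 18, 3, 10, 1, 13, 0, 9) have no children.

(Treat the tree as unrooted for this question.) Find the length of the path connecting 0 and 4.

6

The path is 0 - 11 - 2 - 7 - 15 - 12 - 4, which has 6 edges.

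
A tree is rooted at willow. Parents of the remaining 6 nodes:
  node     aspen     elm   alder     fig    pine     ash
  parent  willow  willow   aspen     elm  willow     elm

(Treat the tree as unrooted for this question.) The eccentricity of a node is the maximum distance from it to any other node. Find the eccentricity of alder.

A farthest node from alder is fig (ash also at distance 4).
The path alder-aspen-willow-elm-fig has 4 edges.

4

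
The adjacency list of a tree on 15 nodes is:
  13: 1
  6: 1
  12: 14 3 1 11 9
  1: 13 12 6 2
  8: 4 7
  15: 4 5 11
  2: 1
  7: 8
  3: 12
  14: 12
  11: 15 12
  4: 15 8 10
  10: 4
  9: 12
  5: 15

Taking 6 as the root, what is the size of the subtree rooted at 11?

7

Descendants of 11 (including itself): 11, 15, 4, 5, 8, 10, 7. That's 7.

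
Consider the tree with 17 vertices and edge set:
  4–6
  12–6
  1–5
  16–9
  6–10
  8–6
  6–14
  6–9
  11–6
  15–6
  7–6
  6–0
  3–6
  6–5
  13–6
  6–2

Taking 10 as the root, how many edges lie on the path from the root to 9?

2

Path from 10 to 9: 10–6–9, which has 2 edges.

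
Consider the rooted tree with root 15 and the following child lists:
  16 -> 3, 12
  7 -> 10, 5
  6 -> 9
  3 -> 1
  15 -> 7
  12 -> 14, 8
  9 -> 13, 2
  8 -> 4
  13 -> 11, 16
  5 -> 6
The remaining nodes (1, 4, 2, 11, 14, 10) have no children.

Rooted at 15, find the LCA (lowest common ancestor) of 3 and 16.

3's ancestor chain is 3, 16, 13, 9, 6, 5, 7, 15 and 16's is 16, 13, 9, 6, 5, 7, 15; they first meet at 16.

16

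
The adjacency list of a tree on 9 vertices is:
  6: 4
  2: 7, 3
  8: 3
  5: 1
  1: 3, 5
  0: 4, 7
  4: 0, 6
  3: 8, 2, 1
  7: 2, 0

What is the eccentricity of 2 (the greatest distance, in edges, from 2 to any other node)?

4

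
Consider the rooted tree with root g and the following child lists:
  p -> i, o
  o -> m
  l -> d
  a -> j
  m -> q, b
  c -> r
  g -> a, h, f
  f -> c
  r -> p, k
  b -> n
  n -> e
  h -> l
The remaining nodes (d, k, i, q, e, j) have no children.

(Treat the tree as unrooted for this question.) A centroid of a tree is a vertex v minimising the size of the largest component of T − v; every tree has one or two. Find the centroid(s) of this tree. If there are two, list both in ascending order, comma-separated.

r

Delete r: the remaining components have sizes 8, 8, 1. Max 8 ≤ 9, so r is a centroid.
Every other node leaves some component of size > 9, so the centroid is unique.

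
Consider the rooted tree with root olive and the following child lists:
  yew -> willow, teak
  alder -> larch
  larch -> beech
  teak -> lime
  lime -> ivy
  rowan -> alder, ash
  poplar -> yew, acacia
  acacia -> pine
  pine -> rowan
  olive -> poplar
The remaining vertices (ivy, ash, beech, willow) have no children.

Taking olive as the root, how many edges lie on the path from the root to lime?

olive → poplar → yew → teak → lime — 4 edges.

4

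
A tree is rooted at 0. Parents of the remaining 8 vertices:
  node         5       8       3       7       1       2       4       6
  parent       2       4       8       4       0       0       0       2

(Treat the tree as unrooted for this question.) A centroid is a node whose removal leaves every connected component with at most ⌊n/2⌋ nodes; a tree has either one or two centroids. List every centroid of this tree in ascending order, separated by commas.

0

Delete 0: the remaining components have sizes 4, 3, 1. Max 4 ≤ 4, so 0 is a centroid.
No neighbour of 0 does as well, so 0 is the unique centroid.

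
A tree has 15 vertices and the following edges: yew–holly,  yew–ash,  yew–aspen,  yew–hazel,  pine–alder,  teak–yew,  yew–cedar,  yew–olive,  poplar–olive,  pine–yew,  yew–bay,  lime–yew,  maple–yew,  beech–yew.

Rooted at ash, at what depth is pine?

2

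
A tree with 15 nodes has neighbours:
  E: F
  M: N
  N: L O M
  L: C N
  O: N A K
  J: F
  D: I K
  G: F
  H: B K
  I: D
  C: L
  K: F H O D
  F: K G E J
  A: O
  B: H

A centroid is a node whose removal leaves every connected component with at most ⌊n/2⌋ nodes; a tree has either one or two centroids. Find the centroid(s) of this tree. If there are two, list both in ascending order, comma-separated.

Delete K: the remaining components have sizes 6, 4, 2, 2. Max 6 ≤ 7, so K is a centroid.
No neighbour of K does as well, so K is the unique centroid.

K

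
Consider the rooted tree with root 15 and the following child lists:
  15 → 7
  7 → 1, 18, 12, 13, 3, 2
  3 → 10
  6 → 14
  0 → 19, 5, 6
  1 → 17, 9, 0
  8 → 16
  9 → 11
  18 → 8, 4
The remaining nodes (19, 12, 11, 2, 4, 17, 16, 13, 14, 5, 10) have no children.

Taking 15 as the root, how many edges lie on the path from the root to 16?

Climbing from 16 to the root: 16 → 8 → 18 → 7 → 15. That's 4 steps.

4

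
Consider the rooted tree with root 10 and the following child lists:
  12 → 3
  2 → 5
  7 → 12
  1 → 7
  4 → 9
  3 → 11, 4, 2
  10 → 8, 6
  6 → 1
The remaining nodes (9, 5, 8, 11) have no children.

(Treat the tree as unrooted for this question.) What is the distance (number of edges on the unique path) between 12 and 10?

12 - 7 - 1 - 6 - 10: 4 edges.

4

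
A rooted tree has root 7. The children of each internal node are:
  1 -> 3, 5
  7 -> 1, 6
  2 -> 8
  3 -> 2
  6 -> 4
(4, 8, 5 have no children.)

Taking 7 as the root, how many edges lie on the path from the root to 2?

3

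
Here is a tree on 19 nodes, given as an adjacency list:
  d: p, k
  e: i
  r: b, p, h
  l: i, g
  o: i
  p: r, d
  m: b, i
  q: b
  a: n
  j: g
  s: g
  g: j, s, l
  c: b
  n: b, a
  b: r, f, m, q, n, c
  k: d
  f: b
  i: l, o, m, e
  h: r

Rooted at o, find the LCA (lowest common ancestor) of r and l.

i

Ancestors of r (toward the root): r, b, m, i, o.
Ancestors of l: l, i, o.
The deepest node appearing in both lists is i.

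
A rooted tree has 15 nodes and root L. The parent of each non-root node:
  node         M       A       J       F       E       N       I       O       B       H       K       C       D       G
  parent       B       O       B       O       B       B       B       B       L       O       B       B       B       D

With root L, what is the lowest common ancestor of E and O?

B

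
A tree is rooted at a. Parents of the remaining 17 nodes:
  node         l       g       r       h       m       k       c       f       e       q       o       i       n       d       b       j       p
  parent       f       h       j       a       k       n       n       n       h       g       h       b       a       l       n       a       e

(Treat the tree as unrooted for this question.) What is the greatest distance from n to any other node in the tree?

4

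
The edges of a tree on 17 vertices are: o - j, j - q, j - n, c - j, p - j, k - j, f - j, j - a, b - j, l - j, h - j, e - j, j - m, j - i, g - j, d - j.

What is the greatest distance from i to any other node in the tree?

The node farthest from i is g (f, c, q, a, m, h, n, e, p, k, d, b, l, o also at distance 2), via i–j–g — 2 edges.

2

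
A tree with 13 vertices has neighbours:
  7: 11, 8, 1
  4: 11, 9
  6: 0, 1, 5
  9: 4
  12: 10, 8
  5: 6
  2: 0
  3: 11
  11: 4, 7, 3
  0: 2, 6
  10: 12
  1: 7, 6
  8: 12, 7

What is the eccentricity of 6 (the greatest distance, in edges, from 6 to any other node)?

Distances from 6 peak at 5, attained at 9 (10 also at distance 5).
6–1–7–11–4–9

5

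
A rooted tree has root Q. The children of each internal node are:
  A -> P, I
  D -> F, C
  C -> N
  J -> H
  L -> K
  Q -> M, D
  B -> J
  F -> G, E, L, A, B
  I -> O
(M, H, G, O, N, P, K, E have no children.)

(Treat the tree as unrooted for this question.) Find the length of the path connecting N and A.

N – C – D – F – A: 4 edges.

4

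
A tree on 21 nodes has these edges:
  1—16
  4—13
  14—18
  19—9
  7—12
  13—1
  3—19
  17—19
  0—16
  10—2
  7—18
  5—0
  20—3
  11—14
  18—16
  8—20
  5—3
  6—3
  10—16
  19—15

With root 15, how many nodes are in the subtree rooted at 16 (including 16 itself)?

11

Descendants of 16 (including itself): 16, 1, 18, 10, 13, 14, 7, 2, 4, 11, 12. That's 11.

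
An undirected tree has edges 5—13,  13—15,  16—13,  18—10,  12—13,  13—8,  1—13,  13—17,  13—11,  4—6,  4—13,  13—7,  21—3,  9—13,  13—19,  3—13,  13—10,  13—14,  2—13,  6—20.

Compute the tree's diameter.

BFS from 20 reaches 18 last, at distance 5; BFS from 18 confirms no node is farther.
Path: 20 - 6 - 4 - 13 - 10 - 18.

5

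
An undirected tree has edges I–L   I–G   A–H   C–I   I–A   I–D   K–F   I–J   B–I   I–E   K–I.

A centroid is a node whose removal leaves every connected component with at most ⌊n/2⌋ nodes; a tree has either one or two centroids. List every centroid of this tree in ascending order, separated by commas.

I

If I is removed the pieces have sizes 2, 2, 1, 1, 1, 1, 1, 1, 1, all ≤ ⌊12/2⌋ = 6.
Every other node leaves some component of size > 6, so the centroid is unique.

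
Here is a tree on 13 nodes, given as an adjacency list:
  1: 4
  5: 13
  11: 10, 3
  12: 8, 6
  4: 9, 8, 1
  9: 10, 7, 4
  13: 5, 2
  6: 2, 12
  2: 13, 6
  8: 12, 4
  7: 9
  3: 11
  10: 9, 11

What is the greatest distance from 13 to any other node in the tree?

The node farthest from 13 is 3, via 13 – 2 – 6 – 12 – 8 – 4 – 9 – 10 – 11 – 3 — 9 edges.

9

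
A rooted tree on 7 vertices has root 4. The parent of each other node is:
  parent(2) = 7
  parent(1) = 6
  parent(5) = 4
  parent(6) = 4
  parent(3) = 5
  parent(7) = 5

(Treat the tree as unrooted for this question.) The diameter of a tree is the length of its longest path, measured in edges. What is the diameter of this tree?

A longest path is 1 – 6 – 4 – 5 – 7 – 2, with 5 edges.

5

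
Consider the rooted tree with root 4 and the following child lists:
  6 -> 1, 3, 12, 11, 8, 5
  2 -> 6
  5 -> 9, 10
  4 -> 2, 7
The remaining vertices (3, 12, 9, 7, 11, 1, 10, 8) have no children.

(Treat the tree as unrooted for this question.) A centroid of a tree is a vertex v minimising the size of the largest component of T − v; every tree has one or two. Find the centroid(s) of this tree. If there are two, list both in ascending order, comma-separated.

6

Removing 6 splits the tree into components of sizes 3, 3, 1, 1, 1, 1, 1; the largest is 3 ≤ ⌊12/2⌋ = 6.
Every other node leaves some component of size > 6, so the centroid is unique.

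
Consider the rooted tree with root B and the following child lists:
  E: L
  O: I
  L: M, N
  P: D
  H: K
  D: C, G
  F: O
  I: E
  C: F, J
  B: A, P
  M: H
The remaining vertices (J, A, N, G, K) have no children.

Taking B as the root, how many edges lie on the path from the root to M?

Climbing from M to the root: M – L – E – I – O – F – C – D – P – B. That's 9 steps.

9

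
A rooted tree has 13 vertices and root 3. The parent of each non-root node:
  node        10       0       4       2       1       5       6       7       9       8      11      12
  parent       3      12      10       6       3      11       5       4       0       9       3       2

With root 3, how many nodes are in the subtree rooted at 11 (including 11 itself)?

8

Descendants of 11 (including itself): 11, 5, 6, 2, 12, 0, 9, 8. That's 8.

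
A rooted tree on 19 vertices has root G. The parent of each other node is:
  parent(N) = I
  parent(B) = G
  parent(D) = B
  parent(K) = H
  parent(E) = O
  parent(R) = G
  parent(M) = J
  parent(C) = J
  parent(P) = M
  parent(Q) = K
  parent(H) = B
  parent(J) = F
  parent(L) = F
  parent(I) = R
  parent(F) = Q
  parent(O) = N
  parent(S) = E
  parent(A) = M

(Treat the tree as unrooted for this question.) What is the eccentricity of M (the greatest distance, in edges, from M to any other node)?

The node farthest from M is S, via M – J – F – Q – K – H – B – G – R – I – N – O – E – S — 13 edges.

13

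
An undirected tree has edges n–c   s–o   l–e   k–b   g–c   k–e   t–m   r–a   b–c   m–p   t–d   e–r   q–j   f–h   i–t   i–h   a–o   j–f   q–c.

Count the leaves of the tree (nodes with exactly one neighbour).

6

Exactly 6 nodes have a single neighbour: d, g, l, n, p, s.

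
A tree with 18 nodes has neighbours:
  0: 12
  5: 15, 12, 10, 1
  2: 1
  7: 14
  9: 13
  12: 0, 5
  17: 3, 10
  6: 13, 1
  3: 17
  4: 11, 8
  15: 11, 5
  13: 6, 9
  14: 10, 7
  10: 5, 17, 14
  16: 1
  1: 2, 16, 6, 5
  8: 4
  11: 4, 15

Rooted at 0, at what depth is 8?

0–12–5–15–11–4–8 — 6 edges.

6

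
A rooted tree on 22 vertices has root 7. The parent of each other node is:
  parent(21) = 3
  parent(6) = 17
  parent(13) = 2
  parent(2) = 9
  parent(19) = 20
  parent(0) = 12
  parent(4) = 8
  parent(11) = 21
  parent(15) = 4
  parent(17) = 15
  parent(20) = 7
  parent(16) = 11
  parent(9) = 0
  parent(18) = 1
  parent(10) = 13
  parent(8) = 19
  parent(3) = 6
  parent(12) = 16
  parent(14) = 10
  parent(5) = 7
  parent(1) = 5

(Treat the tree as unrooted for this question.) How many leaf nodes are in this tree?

The leaves are 14, 18.
That is 2 leaves.

2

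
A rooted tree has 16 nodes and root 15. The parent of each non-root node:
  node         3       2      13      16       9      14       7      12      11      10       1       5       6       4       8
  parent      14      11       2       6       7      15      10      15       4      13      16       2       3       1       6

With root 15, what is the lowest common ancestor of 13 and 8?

6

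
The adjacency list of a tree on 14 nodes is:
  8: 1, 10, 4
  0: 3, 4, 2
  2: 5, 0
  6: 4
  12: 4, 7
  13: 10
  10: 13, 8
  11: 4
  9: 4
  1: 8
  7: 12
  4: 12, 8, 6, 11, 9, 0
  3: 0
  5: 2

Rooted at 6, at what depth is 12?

Path from 6 to 12: 6–4–12, which has 2 edges.

2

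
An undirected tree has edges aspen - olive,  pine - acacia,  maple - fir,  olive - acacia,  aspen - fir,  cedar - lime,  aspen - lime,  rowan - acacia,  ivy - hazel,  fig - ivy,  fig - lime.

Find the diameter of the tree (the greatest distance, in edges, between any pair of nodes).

BFS from hazel reaches pine last, at distance 7; BFS from pine confirms no node is farther.
Path: hazel–ivy–fig–lime–aspen–olive–acacia–pine.

7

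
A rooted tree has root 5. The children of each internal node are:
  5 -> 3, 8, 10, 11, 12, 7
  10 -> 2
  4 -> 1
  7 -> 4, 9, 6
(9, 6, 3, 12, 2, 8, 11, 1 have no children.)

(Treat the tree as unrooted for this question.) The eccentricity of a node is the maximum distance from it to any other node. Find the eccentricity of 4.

A farthest node from 4 is 2.
The path 4-7-5-10-2 has 4 edges.

4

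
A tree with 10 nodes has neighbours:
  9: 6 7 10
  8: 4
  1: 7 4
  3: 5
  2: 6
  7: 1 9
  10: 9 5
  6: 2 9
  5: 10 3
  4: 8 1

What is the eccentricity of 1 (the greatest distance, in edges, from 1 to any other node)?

5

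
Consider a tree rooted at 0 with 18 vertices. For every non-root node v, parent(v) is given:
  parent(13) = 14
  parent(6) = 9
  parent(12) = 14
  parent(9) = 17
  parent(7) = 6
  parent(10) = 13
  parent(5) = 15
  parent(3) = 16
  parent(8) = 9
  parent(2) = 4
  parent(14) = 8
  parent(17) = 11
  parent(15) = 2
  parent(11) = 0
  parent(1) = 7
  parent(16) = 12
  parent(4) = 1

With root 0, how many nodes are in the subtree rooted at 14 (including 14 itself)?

6

Descendants of 14 (including itself): 14, 13, 12, 10, 16, 3. That's 6.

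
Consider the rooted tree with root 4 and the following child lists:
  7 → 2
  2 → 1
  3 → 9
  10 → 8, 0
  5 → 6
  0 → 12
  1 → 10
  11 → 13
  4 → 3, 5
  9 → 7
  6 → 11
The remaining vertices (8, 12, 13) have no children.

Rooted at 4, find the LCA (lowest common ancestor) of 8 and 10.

Ancestors of 8 (toward the root): 8, 10, 1, 2, 7, 9, 3, 4.
Ancestors of 10: 10, 1, 2, 7, 9, 3, 4.
The deepest node appearing in both lists is 10.

10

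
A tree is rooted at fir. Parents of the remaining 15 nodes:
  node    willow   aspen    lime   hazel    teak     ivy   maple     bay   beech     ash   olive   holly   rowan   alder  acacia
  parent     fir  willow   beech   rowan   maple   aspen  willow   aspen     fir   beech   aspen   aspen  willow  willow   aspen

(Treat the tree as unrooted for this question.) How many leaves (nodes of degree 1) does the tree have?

Exactly 10 nodes have a single neighbour: acacia, alder, ash, bay, hazel, holly, ivy, lime, olive, teak.

10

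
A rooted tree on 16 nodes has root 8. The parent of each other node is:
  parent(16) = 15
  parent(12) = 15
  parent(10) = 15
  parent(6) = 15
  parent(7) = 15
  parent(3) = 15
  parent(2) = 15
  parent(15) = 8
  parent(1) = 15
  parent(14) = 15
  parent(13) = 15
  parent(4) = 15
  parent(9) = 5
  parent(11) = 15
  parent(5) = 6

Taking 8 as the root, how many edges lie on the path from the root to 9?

4

Path from 8 to 9: 8 → 15 → 6 → 5 → 9, which has 4 edges.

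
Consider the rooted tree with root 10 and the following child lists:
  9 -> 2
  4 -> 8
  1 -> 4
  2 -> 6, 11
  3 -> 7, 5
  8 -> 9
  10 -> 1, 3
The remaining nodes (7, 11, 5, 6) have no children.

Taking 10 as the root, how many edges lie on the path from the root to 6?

10–1–4–8–9–2–6 — 6 edges.

6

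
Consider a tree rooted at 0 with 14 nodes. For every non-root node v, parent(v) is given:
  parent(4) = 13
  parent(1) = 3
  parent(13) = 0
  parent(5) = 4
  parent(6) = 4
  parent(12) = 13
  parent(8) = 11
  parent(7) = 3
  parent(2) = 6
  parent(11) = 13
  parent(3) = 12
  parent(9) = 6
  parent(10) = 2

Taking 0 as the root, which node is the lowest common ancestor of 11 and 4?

Path 11→root: 11 13 0; path 4→root: 4 13 0.
First common node: 13.

13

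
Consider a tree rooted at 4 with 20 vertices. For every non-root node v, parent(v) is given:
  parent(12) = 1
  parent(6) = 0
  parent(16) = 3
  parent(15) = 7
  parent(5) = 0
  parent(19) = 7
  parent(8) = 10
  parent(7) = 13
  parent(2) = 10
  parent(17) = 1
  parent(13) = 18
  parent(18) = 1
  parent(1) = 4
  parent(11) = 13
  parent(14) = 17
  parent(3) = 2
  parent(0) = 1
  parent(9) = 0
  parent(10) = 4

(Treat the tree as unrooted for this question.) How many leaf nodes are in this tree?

10

Degree-1 nodes: 5, 6, 8, 9, 11, 12, 14, 15, 16, 19 — 10 of them.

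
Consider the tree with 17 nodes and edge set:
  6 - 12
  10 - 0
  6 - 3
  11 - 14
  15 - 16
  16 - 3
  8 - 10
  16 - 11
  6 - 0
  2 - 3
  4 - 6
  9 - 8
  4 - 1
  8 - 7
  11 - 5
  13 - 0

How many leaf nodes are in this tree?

9

Exactly 9 nodes have a single neighbour: 1, 2, 5, 7, 9, 12, 13, 14, 15.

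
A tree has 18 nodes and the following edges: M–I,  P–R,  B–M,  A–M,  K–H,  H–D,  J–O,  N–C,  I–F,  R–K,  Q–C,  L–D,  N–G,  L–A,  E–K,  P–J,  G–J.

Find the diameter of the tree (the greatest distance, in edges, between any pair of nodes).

14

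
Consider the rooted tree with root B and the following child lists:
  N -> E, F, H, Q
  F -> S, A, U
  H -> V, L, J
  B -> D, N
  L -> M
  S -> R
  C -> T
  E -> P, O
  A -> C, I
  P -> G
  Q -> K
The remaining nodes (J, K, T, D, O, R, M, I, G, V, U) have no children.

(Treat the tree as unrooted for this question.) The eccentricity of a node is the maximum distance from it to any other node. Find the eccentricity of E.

A farthest node from E is T.
The path E–N–F–A–C–T has 5 edges.

5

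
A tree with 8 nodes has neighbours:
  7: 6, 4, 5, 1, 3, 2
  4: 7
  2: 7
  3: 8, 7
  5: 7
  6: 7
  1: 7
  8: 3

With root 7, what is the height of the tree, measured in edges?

2

A deepest node is 8, reached by 7–3–8.
That path has 2 edges, so the height is 2.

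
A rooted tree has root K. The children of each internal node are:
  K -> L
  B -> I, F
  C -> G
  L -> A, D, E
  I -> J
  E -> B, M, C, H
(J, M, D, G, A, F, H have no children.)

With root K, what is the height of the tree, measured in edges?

5

The longest root-to-leaf path is K – L – E – B – I – J (5 edges).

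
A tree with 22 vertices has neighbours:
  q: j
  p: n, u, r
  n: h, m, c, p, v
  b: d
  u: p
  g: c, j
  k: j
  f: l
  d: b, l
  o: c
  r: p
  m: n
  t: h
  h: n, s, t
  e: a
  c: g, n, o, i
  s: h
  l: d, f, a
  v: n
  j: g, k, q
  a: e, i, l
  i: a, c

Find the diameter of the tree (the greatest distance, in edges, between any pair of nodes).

8

A longest path is b-d-l-a-i-c-n-h-t, with 8 edges.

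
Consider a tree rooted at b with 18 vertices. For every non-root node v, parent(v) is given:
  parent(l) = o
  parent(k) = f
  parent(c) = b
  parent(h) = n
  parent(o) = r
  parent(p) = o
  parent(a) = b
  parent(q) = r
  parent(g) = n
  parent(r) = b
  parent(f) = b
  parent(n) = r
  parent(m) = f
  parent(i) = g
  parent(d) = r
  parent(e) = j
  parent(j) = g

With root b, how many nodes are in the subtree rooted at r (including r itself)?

12

r's subtree: {r, d, n, o, q, g, h, p, l, j, i, e}, size 12.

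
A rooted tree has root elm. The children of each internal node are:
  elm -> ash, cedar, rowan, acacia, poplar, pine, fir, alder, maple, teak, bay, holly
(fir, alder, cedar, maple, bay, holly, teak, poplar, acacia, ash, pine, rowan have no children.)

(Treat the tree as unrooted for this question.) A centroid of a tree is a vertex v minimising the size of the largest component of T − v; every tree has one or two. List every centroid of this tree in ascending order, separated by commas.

elm

Removing elm splits the tree into components of sizes 1, 1, 1, 1, 1, 1, 1, 1, 1, 1, 1, 1; the largest is 1 ≤ ⌊13/2⌋ = 6.
No neighbour of elm does as well, so elm is the unique centroid.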